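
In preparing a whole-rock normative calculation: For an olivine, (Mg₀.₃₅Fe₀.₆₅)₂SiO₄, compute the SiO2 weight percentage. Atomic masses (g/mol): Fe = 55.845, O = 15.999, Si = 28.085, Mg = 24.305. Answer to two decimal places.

Molar mass of (Mg₀.₃₅Fe₀.₆₅)₂SiO₄ = 0.70*24.305 + 1.30*55.845 + 1*28.085 + 4*15.999 = 181.693 g/mol.
Each formula unit contains 1 Si, equivalent to 1/1 = 1.0000 mol SiO2.
M(SiO2) = 1×28.085 + 2×15.999 = 60.083 g/mol.
Mass of SiO2 per formula unit = 1.0000 × 60.083 = 60.083 g.
SiO2 wt% = 60.083 / 181.693 × 100 = 33.07%.

33.07 wt%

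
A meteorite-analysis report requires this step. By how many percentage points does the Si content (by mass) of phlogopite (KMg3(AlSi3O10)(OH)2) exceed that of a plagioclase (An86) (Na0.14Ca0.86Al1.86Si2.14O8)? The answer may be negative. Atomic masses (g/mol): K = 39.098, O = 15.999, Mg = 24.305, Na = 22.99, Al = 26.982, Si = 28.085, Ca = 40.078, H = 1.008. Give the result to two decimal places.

First mineral: 84.255 g Si in 417.254 g formula = 20.19 wt% Si.
Second mineral: 60.102 g Si in 275.966 g formula = 21.78 wt% Si.
20.19% − 21.78% gives a difference of -1.59 percentage points.

-1.59 percentage points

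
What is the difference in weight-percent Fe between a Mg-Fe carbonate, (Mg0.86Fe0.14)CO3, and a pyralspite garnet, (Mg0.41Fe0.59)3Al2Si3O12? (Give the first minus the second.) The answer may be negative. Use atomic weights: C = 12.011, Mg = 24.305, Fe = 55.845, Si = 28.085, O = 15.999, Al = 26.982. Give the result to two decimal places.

M((Mg0.86Fe0.14)CO3) = 88.729 g/mol, so wt% Fe = 7.818/88.729 × 100 = 8.81%.
M((Mg0.41Fe0.59)3Al2Si3O12) = 458.948 g/mol, so wt% Fe = 98.846/458.948 × 100 = 21.54%.
8.81 − 21.54 = -12.73 pp.

-12.73 percentage points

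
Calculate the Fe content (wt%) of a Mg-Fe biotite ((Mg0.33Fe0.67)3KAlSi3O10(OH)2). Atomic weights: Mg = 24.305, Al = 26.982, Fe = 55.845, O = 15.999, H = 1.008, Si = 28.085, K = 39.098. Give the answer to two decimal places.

23.35 wt%

M((Mg0.33Fe0.67)3KAlSi3O10(OH)2) = 480.649 g/mol.
Fe contributes 2.01 × 55.845 = 112.248 g per mole.
112.248/480.649 = 0.2335 → 23.35%.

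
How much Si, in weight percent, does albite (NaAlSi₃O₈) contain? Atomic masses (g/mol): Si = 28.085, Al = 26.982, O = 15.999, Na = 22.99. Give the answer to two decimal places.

32.13 weight percent

Molar mass of NaAlSi₃O₈: 1*22.99 + 1*26.982 + 3*28.085 + 8*15.999 = 262.219 g/mol.
Mass of Si per formula unit: 3 × 28.085 = 84.255 g.
Weight fraction Si = 84.255 / 262.219 = 0.3213.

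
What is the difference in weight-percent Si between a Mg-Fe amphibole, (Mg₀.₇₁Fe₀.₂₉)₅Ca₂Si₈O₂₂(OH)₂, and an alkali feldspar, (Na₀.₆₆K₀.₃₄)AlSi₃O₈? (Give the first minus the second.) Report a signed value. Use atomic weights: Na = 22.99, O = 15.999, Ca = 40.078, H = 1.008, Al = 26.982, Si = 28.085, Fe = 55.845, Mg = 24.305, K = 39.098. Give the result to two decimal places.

-5.29 percentage points

M((Mg₀.₇₁Fe₀.₂₉)₅Ca₂Si₈O₂₂(OH)₂) = 858.086 g/mol, so wt% Si = 224.680/858.086 × 100 = 26.18%.
M((Na₀.₆₆K₀.₃₄)AlSi₃O₈) = 267.696 g/mol, so wt% Si = 84.255/267.696 × 100 = 31.47%.
26.18 − 31.47 = -5.29 pp.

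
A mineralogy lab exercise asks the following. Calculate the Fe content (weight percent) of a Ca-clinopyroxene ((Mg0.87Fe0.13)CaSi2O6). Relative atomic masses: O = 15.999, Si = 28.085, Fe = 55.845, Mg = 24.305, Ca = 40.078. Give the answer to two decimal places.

Molar mass of (Mg0.87Fe0.13)CaSi2O6: 0.87*24.305 + 0.13*55.845 + 1*40.078 + 2*28.085 + 6*15.999 = 220.647 g/mol.
Mass of Fe per formula unit: 0.13 × 55.845 = 7.260 g.
Weight fraction Fe = 7.260 / 220.647 = 0.0329.

3.29 weight percent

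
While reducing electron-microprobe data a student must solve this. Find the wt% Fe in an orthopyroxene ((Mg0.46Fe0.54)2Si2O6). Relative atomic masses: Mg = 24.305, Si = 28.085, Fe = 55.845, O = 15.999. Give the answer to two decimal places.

25.68 mass %

Formula mass = 0.92*24.305 + 1.08*55.845 + 2*28.085 + 6*15.999 = 234.837 g/mol, of which 60.313 g is Fe.
So Fe makes up 60.313/234.837 = 0.2568 of the mass, i.e. 25.68%.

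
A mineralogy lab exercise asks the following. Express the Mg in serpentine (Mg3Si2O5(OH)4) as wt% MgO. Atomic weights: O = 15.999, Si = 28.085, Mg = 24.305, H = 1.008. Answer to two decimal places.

43.63 wt%

M(Mg3Si2O5(OH)4) = 277.108 g/mol; M(MgO) = 40.304 g/mol.
Moles MgO per formula unit = 3 Mg ÷ 1 = 3.0000.
MgO fraction = (3.0000 × 40.304) / 277.108 = 120.912/277.108 = 0.4363.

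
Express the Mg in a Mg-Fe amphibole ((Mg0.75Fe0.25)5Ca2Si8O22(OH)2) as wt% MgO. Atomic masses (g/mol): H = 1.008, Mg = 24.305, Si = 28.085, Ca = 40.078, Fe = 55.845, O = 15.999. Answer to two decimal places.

17.74 wt%

M((Mg0.75Fe0.25)5Ca2Si8O22(OH)2) = 851.778 g/mol; M(MgO) = 40.304 g/mol.
Moles MgO per formula unit = 3.75 Mg ÷ 1 = 3.7500.
MgO fraction = (3.7500 × 40.304) / 851.778 = 151.140/851.778 = 0.1774.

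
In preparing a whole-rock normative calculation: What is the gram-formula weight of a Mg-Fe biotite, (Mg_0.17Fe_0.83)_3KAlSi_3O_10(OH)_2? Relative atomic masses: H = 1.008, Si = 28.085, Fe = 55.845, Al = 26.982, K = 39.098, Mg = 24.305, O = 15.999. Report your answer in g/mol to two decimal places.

M = 0.51*24.305 + 2.49*55.845 + 1*39.098 + 1*26.982 + 3*28.085 + 12*15.999 + 2*1.008

495.79 g/mol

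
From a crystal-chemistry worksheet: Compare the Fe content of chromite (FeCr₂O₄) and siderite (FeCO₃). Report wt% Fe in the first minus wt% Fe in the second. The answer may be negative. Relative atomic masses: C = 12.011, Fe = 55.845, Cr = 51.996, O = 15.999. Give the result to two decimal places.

Fe in FeCr₂O₄: molar mass 223.833 g/mol; 1×55.845 = 55.845 g → 24.95 wt%.
Fe in FeCO₃: molar mass 115.853 g/mol; 1×55.845 = 55.845 g → 48.20 wt%.
Difference = 24.95 − 48.20 = -23.25 percentage points.

-23.25 percentage points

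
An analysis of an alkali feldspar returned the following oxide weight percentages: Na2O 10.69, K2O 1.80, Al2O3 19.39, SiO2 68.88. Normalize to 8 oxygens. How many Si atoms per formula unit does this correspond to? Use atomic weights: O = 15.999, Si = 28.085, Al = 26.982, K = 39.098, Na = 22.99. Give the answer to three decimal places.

Na2O (M=61.979): mol = 0.17248; Na = 0.34496, O = 0.17248.
K2O (M=94.195): mol = 0.01911; K = 0.03822, O = 0.01911.
Al2O3 (M=101.961): mol = 0.19017; Al = 0.38034, O = 0.57051.
SiO2 (M=60.083): mol = 1.14641; Si = 1.14641, O = 2.29282.
ΣO = 3.05492; factor = 8/ΣO = 2.61873.
Si apfu = 1.14641 × 2.61873 = 3.002.

3.002 Si apfu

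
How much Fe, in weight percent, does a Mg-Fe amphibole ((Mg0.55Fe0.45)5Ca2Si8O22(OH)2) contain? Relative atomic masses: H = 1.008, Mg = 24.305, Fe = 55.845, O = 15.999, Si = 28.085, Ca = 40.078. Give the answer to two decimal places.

Molar mass of (Mg0.55Fe0.45)5Ca2Si8O22(OH)2: 2.75*24.305 + 2.25*55.845 + 2*40.078 + 8*28.085 + 24*15.999 + 2*1.008 = 883.318 g/mol.
Mass of Fe per formula unit: 2.25 × 55.845 = 125.651 g.
Weight fraction Fe = 125.651 / 883.318 = 0.1422.

14.22 weight percent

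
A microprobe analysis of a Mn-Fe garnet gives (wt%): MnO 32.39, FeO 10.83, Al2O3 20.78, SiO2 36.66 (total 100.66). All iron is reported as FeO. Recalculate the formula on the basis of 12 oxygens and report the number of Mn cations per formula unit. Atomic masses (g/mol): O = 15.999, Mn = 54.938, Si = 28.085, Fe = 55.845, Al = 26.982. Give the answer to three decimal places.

MnO: 32.39/70.937 = 0.45660 mol → 0.45660 mol Mn, 0.45660 mol O.
FeO: 10.83/71.844 = 0.15074 mol → 0.15074 mol Fe, 0.15074 mol O.
Al2O3: 20.78/101.961 = 0.20380 mol → 0.40760 mol Al, 0.61140 mol O.
SiO2: 36.66/60.083 = 0.61016 mol → 0.61016 mol Si, 1.22032 mol O.
Total oxygen = 2.43906 mol. Normalization factor = 12/2.43906 = 4.91993.
Mn per 12 O = 0.45660 × 4.91993 = 2.246.

2.246 Mn apfu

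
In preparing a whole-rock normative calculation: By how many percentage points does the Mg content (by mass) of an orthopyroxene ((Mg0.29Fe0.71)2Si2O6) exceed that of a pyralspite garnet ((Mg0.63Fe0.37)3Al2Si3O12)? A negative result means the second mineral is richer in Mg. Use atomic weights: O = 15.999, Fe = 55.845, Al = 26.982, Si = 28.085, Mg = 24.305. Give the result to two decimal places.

-4.74 percentage points

First mineral: 14.097 g Mg in 245.561 g formula = 5.74 wt% Mg.
Second mineral: 45.936 g Mg in 438.131 g formula = 10.48 wt% Mg.
5.74% − 10.48% gives a difference of -4.74 percentage points.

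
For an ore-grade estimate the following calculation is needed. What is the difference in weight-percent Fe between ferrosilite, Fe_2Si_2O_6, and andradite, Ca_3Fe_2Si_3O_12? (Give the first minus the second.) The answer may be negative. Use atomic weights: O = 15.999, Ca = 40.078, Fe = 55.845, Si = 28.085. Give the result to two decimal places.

M(Fe_2Si_2O_6) = 263.854 g/mol, so wt% Fe = 111.690/263.854 × 100 = 42.33%.
M(Ca_3Fe_2Si_3O_12) = 508.167 g/mol, so wt% Fe = 111.690/508.167 × 100 = 21.98%.
42.33 − 21.98 = 20.35 pp.

20.35 percentage points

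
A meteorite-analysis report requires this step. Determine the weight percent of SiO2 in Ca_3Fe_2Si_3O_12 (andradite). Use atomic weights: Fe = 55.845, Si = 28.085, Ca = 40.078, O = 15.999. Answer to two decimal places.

M(Ca_3Fe_2Si_3O_12) = 508.167 g/mol; M(SiO2) = 60.083 g/mol.
Moles SiO2 per formula unit = 3 Si ÷ 1 = 3.0000.
SiO2 fraction = (3.0000 × 60.083) / 508.167 = 180.249/508.167 = 0.3547.

35.47 wt%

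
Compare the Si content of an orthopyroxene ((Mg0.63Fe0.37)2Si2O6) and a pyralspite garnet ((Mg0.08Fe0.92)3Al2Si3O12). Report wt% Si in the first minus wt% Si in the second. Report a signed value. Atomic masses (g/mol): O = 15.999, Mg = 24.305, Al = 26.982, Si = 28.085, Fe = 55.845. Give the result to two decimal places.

7.87 percentage points

Si in (Mg0.63Fe0.37)2Si2O6: molar mass 224.114 g/mol; 2×28.085 = 56.170 g → 25.06 wt%.
Si in (Mg0.08Fe0.92)3Al2Si3O12: molar mass 490.172 g/mol; 3×28.085 = 84.255 g → 17.19 wt%.
Difference = 25.06 − 17.19 = 7.87 percentage points.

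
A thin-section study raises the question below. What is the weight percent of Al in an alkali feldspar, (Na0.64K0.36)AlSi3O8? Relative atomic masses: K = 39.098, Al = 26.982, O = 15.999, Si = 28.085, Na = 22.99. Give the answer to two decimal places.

Molar mass of (Na0.64K0.36)AlSi3O8: 0.64×22.99 + 0.36×39.098 + 1×26.982 + 3×28.085 + 8×15.999 = 268.018 g/mol.
Mass of Al per formula unit: 1 × 26.982 = 26.982 g.
Weight fraction Al = 26.982 / 268.018 = 0.1007.

10.07 wt%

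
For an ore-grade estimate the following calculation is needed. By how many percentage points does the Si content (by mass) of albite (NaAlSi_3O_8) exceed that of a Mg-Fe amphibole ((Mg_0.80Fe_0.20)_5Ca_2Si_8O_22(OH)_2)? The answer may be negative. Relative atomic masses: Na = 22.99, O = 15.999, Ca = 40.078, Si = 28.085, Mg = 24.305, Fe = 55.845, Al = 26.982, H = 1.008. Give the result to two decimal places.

5.51 percentage points

First mineral: 84.255 g Si in 262.219 g formula = 32.13 wt% Si.
Second mineral: 224.680 g Si in 843.893 g formula = 26.62 wt% Si.
32.13% − 26.62% gives a difference of 5.51 percentage points.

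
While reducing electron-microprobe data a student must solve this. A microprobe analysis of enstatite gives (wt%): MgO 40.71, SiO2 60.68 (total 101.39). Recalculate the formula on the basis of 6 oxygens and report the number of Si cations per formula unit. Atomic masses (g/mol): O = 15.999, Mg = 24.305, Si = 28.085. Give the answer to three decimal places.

40.71 wt% MgO ÷ 40.304 g/mol = 1.01007 mol, giving 1.01007 Mg and 1.01007 O.
60.68 wt% SiO2 ÷ 60.083 g/mol = 1.00994 mol, giving 1.00994 Si and 2.01988 O.
Oxygen sums to 3.02995; scaling by 6/3.02995 = 1.98023 puts the formula on 6 O.
Si: 1.00994 × 1.98023 = 2.000 atoms per formula unit.

2.000 Si apfu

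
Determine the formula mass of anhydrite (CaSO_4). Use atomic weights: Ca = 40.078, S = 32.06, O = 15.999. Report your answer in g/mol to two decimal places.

136.13 g/mol

The formula mass is the sum 1×40.078 + 1×32.06 + 4×15.999.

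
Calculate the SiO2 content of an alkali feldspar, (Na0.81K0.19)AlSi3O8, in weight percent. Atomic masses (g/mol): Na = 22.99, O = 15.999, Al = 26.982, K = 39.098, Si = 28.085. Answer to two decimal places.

67.95 wt%

Molar mass of (Na0.81K0.19)AlSi3O8 = 0.81*22.99 + 0.19*39.098 + 1*26.982 + 3*28.085 + 8*15.999 = 265.280 g/mol.
Each formula unit contains 3 Si, equivalent to 3/1 = 3.0000 mol SiO2.
M(SiO2) = 1×28.085 + 2×15.999 = 60.083 g/mol.
Mass of SiO2 per formula unit = 3.0000 × 60.083 = 180.249 g.
SiO2 wt% = 180.249 / 265.280 × 100 = 67.95%.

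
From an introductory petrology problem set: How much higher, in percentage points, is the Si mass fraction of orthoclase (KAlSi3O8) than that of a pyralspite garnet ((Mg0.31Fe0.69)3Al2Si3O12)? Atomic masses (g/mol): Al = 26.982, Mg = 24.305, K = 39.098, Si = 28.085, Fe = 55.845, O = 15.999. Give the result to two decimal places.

M(KAlSi3O8) = 278.327 g/mol, so wt% Si = 84.255/278.327 × 100 = 30.27%.
M((Mg0.31Fe0.69)3Al2Si3O12) = 468.410 g/mol, so wt% Si = 84.255/468.410 × 100 = 17.99%.
30.27 − 17.99 = 12.28 pp.

12.28 percentage points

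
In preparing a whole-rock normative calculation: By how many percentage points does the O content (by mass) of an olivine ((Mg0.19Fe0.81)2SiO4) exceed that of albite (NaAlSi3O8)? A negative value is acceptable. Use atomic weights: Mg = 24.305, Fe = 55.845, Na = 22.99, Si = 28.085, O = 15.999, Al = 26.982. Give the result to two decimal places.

-15.44 percentage points

M((Mg0.19Fe0.81)2SiO4) = 191.786 g/mol, so wt% O = 63.996/191.786 × 100 = 33.37%.
M(NaAlSi3O8) = 262.219 g/mol, so wt% O = 127.992/262.219 × 100 = 48.81%.
33.37 − 48.81 = -15.44 pp.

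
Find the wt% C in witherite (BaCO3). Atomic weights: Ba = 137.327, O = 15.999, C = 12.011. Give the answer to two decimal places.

Formula mass = 1×137.327 + 1×12.011 + 3×15.999 = 197.335 g/mol, of which 12.011 g is C.
So C makes up 12.011/197.335 = 0.0609 of the mass, i.e. 6.09%.

6.09 weight percent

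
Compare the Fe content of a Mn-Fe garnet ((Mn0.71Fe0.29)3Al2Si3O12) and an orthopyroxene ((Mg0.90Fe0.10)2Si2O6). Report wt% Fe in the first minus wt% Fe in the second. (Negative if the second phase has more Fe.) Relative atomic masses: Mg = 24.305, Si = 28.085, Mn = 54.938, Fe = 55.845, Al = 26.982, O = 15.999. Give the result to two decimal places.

4.41 percentage points

First mineral: 48.585 g Fe in 495.810 g formula = 9.80 wt% Fe.
Second mineral: 11.169 g Fe in 207.082 g formula = 5.39 wt% Fe.
9.80% − 5.39% gives a difference of 4.41 percentage points.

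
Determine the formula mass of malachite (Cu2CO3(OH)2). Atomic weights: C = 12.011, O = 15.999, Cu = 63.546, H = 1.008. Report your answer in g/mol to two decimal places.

M = 2·63.546 + 1·12.011 + 5·15.999 + 2·1.008

221.11 g/mol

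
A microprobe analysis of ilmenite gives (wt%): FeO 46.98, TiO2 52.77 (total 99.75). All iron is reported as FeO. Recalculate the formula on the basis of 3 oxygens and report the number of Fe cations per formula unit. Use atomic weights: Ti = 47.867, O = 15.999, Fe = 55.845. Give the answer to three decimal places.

FeO: 46.98/71.844 = 0.65392 mol → 0.65392 mol Fe, 0.65392 mol O.
TiO2: 52.77/79.865 = 0.66074 mol → 0.66074 mol Ti, 1.32148 mol O.
Total oxygen = 1.97540 mol. Normalization factor = 3/1.97540 = 1.51868.
Fe per 3 O = 0.65392 × 1.51868 = 0.993.

0.993 Fe apfu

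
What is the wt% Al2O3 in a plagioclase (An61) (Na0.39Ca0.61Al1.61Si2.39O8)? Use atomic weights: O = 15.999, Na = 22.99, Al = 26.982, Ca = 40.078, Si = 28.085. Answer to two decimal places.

30.18 wt%

M(Na0.39Ca0.61Al1.61Si2.39O8) = 271.970 g/mol; M(Al2O3) = 101.961 g/mol.
Moles Al2O3 per formula unit = 1.61 Al ÷ 2 = 0.8050.
Al2O3 fraction = (0.8050 × 101.961) / 271.970 = 82.079/271.970 = 0.3018.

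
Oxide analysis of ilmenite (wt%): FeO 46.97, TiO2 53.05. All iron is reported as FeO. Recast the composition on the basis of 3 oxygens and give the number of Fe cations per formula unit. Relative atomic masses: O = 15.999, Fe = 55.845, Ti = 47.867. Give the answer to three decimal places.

0.989 Fe apfu

FeO: 46.97/71.844 = 0.65378 mol → 0.65378 mol Fe, 0.65378 mol O.
TiO2: 53.05/79.865 = 0.66425 mol → 0.66425 mol Ti, 1.32850 mol O.
Total oxygen = 1.98228 mol. Normalization factor = 3/1.98228 = 1.51341.
Fe per 3 O = 0.65378 × 1.51341 = 0.989.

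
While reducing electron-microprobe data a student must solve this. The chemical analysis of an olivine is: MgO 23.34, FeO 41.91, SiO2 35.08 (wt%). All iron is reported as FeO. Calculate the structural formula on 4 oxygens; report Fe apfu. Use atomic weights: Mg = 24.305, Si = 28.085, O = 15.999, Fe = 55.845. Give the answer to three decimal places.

1.001 Fe apfu

MgO: 23.34/40.304 = 0.57910 mol → 0.57910 mol Mg, 0.57910 mol O.
FeO: 41.91/71.844 = 0.58335 mol → 0.58335 mol Fe, 0.58335 mol O.
SiO2: 35.08/60.083 = 0.58386 mol → 0.58386 mol Si, 1.16772 mol O.
Total oxygen = 2.33017 mol. Normalization factor = 4/2.33017 = 1.71661.
Fe per 4 O = 0.58335 × 1.71661 = 1.001.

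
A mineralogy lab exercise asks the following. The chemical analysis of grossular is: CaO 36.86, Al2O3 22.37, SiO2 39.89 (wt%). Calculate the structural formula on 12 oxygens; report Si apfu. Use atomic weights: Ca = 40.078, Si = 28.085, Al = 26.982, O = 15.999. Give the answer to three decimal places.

CaO: 36.86/56.077 = 0.65731 mol → 0.65731 mol Ca, 0.65731 mol O.
Al2O3: 22.37/101.961 = 0.21940 mol → 0.43880 mol Al, 0.65820 mol O.
SiO2: 39.89/60.083 = 0.66391 mol → 0.66391 mol Si, 1.32782 mol O.
Total oxygen = 2.64333 mol. Normalization factor = 12/2.64333 = 4.53973.
Si per 12 O = 0.66391 × 4.53973 = 3.014.

3.014 Si apfu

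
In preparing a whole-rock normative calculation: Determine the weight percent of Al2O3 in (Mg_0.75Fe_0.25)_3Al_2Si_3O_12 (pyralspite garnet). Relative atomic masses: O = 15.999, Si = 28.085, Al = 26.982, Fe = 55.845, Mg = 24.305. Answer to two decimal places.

Molar mass of (Mg_0.75Fe_0.25)_3Al_2Si_3O_12 = 2.25·24.305 + 0.75·55.845 + 2·26.982 + 3·28.085 + 12·15.999 = 426.777 g/mol.
Each formula unit contains 2 Al, equivalent to 2/2 = 1.0000 mol Al2O3.
M(Al2O3) = 2×26.982 + 3×15.999 = 101.961 g/mol.
Mass of Al2O3 per formula unit = 1.0000 × 101.961 = 101.961 g.
Al2O3 wt% = 101.961 / 426.777 × 100 = 23.89%.

23.89 wt%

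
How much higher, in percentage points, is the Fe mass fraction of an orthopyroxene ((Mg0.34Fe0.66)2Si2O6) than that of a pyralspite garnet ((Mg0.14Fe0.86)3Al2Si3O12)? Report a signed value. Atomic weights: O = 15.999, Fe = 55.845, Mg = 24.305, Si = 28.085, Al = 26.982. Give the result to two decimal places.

0.67 percentage points

M((Mg0.34Fe0.66)2Si2O6) = 242.407 g/mol, so wt% Fe = 73.715/242.407 × 100 = 30.41%.
M((Mg0.14Fe0.86)3Al2Si3O12) = 484.495 g/mol, so wt% Fe = 144.080/484.495 × 100 = 29.74%.
30.41 − 29.74 = 0.67 pp.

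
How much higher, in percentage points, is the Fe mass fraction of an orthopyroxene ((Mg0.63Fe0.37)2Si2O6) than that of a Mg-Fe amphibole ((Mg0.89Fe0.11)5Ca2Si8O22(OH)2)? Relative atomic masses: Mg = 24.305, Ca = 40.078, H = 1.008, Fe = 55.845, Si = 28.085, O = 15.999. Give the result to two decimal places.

First mineral: 41.325 g Fe in 224.114 g formula = 18.44 wt% Fe.
Second mineral: 30.715 g Fe in 829.700 g formula = 3.70 wt% Fe.
18.44% − 3.70% gives a difference of 14.74 percentage points.

14.74 percentage points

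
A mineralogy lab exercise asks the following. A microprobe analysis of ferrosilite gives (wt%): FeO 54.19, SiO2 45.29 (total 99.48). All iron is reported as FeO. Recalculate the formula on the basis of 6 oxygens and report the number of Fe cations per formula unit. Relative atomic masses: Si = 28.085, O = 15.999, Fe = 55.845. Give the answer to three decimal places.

FeO (M=71.844): mol = 0.75427; Fe = 0.75427, O = 0.75427.
SiO2 (M=60.083): mol = 0.75379; Si = 0.75379, O = 1.50758.
ΣO = 2.26185; factor = 6/ΣO = 2.65270.
Fe apfu = 0.75427 × 2.65270 = 2.001.

2.001 Fe apfu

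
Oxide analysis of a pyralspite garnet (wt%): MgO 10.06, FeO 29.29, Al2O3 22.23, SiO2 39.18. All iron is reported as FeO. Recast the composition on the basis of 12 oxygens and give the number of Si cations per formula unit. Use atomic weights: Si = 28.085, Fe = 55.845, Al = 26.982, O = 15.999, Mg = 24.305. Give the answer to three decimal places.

2.992 Si apfu

MgO: 10.06/40.304 = 0.24960 mol → 0.24960 mol Mg, 0.24960 mol O.
FeO: 29.29/71.844 = 0.40769 mol → 0.40769 mol Fe, 0.40769 mol O.
Al2O3: 22.23/101.961 = 0.21802 mol → 0.43604 mol Al, 0.65406 mol O.
SiO2: 39.18/60.083 = 0.65210 mol → 0.65210 mol Si, 1.30420 mol O.
Total oxygen = 2.61555 mol. Normalization factor = 12/2.61555 = 4.58795.
Si per 12 O = 0.65210 × 4.58795 = 2.992.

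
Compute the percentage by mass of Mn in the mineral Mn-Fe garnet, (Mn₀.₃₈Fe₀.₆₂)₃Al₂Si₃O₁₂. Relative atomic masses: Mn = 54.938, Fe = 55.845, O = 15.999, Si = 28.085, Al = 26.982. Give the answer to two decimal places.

12.61 weight percent

Molar mass of (Mn₀.₃₈Fe₀.₆₂)₃Al₂Si₃O₁₂: 1.14×54.938 + 1.86×55.845 + 2×26.982 + 3×28.085 + 12×15.999 = 496.708 g/mol.
Mass of Mn per formula unit: 1.14 × 54.938 = 62.629 g.
Weight fraction Mn = 62.629 / 496.708 = 0.1261.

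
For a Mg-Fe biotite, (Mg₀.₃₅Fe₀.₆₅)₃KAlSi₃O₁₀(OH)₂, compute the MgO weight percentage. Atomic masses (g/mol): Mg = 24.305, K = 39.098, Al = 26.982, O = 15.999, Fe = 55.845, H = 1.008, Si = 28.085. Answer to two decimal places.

8.84 wt%

M((Mg₀.₃₅Fe₀.₆₅)₃KAlSi₃O₁₀(OH)₂) = 478.757 g/mol; M(MgO) = 40.304 g/mol.
Moles MgO per formula unit = 1.05 Mg ÷ 1 = 1.0500.
MgO fraction = (1.0500 × 40.304) / 478.757 = 42.319/478.757 = 0.0884.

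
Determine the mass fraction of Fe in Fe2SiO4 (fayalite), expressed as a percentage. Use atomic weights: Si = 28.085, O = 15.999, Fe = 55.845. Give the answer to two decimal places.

54.81 weight percent

Formula mass = 2·55.845 + 1·28.085 + 4·15.999 = 203.771 g/mol, of which 111.690 g is Fe.
So Fe makes up 111.690/203.771 = 0.5481 of the mass, i.e. 54.81%.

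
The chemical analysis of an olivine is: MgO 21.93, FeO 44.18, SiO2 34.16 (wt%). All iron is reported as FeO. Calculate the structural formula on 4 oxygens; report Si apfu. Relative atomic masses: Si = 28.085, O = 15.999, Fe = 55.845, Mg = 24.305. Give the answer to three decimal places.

MgO: 21.93/40.304 = 0.54411 mol → 0.54411 mol Mg, 0.54411 mol O.
FeO: 44.18/71.844 = 0.61494 mol → 0.61494 mol Fe, 0.61494 mol O.
SiO2: 34.16/60.083 = 0.56855 mol → 0.56855 mol Si, 1.13710 mol O.
Total oxygen = 2.29615 mol. Normalization factor = 4/2.29615 = 1.74205.
Si per 4 O = 0.56855 × 1.74205 = 0.990.

0.990 Si apfu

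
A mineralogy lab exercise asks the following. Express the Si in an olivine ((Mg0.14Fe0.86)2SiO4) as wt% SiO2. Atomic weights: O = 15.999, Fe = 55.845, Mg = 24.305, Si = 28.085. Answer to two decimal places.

M((Mg0.14Fe0.86)2SiO4) = 194.940 g/mol; M(SiO2) = 60.083 g/mol.
Moles SiO2 per formula unit = 1 Si ÷ 1 = 1.0000.
SiO2 fraction = (1.0000 × 60.083) / 194.940 = 60.083/194.940 = 0.3082.

30.82 wt%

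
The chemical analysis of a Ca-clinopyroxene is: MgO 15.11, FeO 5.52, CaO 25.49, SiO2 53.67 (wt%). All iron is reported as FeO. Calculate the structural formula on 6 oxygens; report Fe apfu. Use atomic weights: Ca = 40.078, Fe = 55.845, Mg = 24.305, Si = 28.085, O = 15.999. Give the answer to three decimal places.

0.171 Fe apfu

15.11 wt% MgO ÷ 40.304 g/mol = 0.37490 mol, giving 0.37490 Mg and 0.37490 O.
5.52 wt% FeO ÷ 71.844 g/mol = 0.07683 mol, giving 0.07683 Fe and 0.07683 O.
25.49 wt% CaO ÷ 56.077 g/mol = 0.45455 mol, giving 0.45455 Ca and 0.45455 O.
53.67 wt% SiO2 ÷ 60.083 g/mol = 0.89326 mol, giving 0.89326 Si and 1.78652 O.
Oxygen sums to 2.69280; scaling by 6/2.69280 = 2.22816 puts the formula on 6 O.
Fe: 0.07683 × 2.22816 = 0.171 atoms per formula unit.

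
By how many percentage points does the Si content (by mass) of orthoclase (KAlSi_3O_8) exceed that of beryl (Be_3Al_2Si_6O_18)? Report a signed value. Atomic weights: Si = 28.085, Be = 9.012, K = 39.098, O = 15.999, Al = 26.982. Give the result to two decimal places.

First mineral: 84.255 g Si in 278.327 g formula = 30.27 wt% Si.
Second mineral: 168.510 g Si in 537.492 g formula = 31.35 wt% Si.
30.27% − 31.35% gives a difference of -1.08 percentage points.

-1.08 percentage points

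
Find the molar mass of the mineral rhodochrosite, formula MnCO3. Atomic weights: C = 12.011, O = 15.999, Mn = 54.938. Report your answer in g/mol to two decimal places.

The formula mass is the sum 1*54.938 + 1*12.011 + 3*15.999.

114.95 g/mol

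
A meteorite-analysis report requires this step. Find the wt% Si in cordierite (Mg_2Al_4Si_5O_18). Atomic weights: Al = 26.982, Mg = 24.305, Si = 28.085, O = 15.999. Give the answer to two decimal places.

M(Mg_2Al_4Si_5O_18) = 584.945 g/mol.
Si contributes 5 × 28.085 = 140.425 g per mole.
140.425/584.945 = 0.2401 → 24.01%.

24.01 wt%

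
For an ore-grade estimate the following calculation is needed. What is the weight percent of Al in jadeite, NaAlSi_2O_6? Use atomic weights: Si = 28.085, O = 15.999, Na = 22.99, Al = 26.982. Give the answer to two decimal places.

Formula mass = 1×22.99 + 1×26.982 + 2×28.085 + 6×15.999 = 202.136 g/mol, of which 26.982 g is Al.
So Al makes up 26.982/202.136 = 0.1335 of the mass, i.e. 13.35%.

13.35 wt%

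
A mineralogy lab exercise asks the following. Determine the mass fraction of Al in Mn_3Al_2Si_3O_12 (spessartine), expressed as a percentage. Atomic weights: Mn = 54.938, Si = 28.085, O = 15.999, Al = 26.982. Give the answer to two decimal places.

10.90 weight percent

Molar mass of Mn_3Al_2Si_3O_12: 3·54.938 + 2·26.982 + 3·28.085 + 12·15.999 = 495.021 g/mol.
Mass of Al per formula unit: 2 × 26.982 = 53.964 g.
Weight fraction Al = 53.964 / 495.021 = 0.1090.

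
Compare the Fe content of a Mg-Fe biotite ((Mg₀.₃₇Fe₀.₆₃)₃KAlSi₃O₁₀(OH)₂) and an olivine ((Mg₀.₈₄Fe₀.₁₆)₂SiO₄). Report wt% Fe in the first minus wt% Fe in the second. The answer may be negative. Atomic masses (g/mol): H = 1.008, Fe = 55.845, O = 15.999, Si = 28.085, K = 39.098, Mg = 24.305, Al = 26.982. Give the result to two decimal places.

10.28 percentage points

Fe in (Mg₀.₃₇Fe₀.₆₃)₃KAlSi₃O₁₀(OH)₂: molar mass 476.865 g/mol; 1.89×55.845 = 105.547 g → 22.13 wt%.
Fe in (Mg₀.₈₄Fe₀.₁₆)₂SiO₄: molar mass 150.784 g/mol; 0.32×55.845 = 17.870 g → 11.85 wt%.
Difference = 22.13 − 11.85 = 10.28 percentage points.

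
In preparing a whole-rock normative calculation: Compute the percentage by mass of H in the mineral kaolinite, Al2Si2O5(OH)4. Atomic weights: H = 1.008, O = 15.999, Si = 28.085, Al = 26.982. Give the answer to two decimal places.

M(Al2Si2O5(OH)4) = 258.157 g/mol.
H contributes 4 × 1.008 = 4.032 g per mole.
4.032/258.157 = 0.0156 → 1.56%.

1.56 weight percent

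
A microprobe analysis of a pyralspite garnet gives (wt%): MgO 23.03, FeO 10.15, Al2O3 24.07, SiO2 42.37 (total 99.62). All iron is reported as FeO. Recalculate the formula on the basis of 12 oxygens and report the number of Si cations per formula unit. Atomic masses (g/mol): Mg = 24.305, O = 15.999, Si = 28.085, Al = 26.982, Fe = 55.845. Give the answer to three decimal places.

2.989 Si apfu

MgO (M=40.304): mol = 0.57141; Mg = 0.57141, O = 0.57141.
FeO (M=71.844): mol = 0.14128; Fe = 0.14128, O = 0.14128.
Al2O3 (M=101.961): mol = 0.23607; Al = 0.47214, O = 0.70821.
SiO2 (M=60.083): mol = 0.70519; Si = 0.70519, O = 1.41038.
ΣO = 2.83128; factor = 12/ΣO = 4.23837.
Si apfu = 0.70519 × 4.23837 = 2.989.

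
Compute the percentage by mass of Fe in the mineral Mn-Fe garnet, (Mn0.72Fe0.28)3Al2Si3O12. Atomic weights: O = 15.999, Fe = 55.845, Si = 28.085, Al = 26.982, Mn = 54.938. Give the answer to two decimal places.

Formula mass = 2.16×54.938 + 0.84×55.845 + 2×26.982 + 3×28.085 + 12×15.999 = 495.783 g/mol, of which 46.910 g is Fe.
So Fe makes up 46.910/495.783 = 0.0946 of the mass, i.e. 9.46%.

9.46 wt%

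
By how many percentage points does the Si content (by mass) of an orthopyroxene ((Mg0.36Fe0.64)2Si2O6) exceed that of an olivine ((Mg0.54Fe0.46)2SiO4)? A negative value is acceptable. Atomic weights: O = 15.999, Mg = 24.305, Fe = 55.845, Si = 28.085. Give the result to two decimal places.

6.74 percentage points

M((Mg0.36Fe0.64)2Si2O6) = 241.145 g/mol, so wt% Si = 56.170/241.145 × 100 = 23.29%.
M((Mg0.54Fe0.46)2SiO4) = 169.708 g/mol, so wt% Si = 28.085/169.708 × 100 = 16.55%.
23.29 − 16.55 = 6.74 pp.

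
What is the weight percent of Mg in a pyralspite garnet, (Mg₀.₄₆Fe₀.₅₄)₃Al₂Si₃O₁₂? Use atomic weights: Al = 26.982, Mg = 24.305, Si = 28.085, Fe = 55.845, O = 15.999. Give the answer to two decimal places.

7.38 wt%

M((Mg₀.₄₆Fe₀.₅₄)₃Al₂Si₃O₁₂) = 454.217 g/mol.
Mg contributes 1.38 × 24.305 = 33.541 g per mole.
33.541/454.217 = 0.0738 → 7.38%.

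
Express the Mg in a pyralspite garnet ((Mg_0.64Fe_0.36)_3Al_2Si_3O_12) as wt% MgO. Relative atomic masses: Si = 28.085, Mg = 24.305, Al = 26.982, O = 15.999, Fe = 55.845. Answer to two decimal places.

M((Mg_0.64Fe_0.36)_3Al_2Si_3O_12) = 437.185 g/mol; M(MgO) = 40.304 g/mol.
Moles MgO per formula unit = 1.92 Mg ÷ 1 = 1.9200.
MgO fraction = (1.9200 × 40.304) / 437.185 = 77.384/437.185 = 0.1770.

17.70 wt%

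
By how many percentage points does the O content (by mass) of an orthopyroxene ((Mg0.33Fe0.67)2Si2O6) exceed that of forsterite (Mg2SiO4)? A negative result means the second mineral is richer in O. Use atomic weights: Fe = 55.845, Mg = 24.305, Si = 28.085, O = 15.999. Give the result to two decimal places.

O in (Mg0.33Fe0.67)2Si2O6: molar mass 243.038 g/mol; 6×15.999 = 95.994 g → 39.50 wt%.
O in Mg2SiO4: molar mass 140.691 g/mol; 4×15.999 = 63.996 g → 45.49 wt%.
Difference = 39.50 − 45.49 = -5.99 percentage points.

-5.99 percentage points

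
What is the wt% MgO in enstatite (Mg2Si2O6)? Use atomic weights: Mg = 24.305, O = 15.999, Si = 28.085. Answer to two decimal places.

M(Mg2Si2O6) = 200.774 g/mol; M(MgO) = 40.304 g/mol.
Moles MgO per formula unit = 2 Mg ÷ 1 = 2.0000.
MgO fraction = (2.0000 × 40.304) / 200.774 = 80.608/200.774 = 0.4015.

40.15 wt%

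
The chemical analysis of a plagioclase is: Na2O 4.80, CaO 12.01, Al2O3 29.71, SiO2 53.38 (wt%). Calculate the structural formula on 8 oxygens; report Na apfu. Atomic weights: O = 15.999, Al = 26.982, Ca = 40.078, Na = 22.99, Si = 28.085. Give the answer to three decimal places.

Na2O: 4.80/61.979 = 0.07745 mol → 0.15490 mol Na, 0.07745 mol O.
CaO: 12.01/56.077 = 0.21417 mol → 0.21417 mol Ca, 0.21417 mol O.
Al2O3: 29.71/101.961 = 0.29139 mol → 0.58278 mol Al, 0.87417 mol O.
SiO2: 53.38/60.083 = 0.88844 mol → 0.88844 mol Si, 1.77688 mol O.
Total oxygen = 2.94267 mol. Normalization factor = 8/2.94267 = 2.71862.
Na per 8 O = 0.15490 × 2.71862 = 0.421.

0.421 Na apfu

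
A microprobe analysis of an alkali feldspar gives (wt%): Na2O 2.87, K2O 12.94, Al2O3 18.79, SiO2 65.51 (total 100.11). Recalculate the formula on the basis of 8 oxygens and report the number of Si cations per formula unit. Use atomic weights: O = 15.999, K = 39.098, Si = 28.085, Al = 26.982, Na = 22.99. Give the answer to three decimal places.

2.990 Si apfu

Na2O: 2.87/61.979 = 0.04631 mol → 0.09262 mol Na, 0.04631 mol O.
K2O: 12.94/94.195 = 0.13737 mol → 0.27474 mol K, 0.13737 mol O.
Al2O3: 18.79/101.961 = 0.18429 mol → 0.36858 mol Al, 0.55287 mol O.
SiO2: 65.51/60.083 = 1.09033 mol → 1.09033 mol Si, 2.18066 mol O.
Total oxygen = 2.91721 mol. Normalization factor = 8/2.91721 = 2.74235.
Si per 8 O = 1.09033 × 2.74235 = 2.990.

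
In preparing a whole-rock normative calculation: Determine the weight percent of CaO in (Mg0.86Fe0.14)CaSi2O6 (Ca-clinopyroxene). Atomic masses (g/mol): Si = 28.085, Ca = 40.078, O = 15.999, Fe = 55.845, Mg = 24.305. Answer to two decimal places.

M((Mg0.86Fe0.14)CaSi2O6) = 220.963 g/mol; M(CaO) = 56.077 g/mol.
Moles CaO per formula unit = 1 Ca ÷ 1 = 1.0000.
CaO fraction = (1.0000 × 56.077) / 220.963 = 56.077/220.963 = 0.2538.

25.38 wt%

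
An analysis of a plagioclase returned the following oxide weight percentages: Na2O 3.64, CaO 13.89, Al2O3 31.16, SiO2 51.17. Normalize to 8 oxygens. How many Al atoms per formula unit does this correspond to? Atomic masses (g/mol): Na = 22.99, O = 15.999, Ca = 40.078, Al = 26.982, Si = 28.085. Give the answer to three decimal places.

Na2O (M=61.979): mol = 0.05873; Na = 0.11746, O = 0.05873.
CaO (M=56.077): mol = 0.24770; Ca = 0.24770, O = 0.24770.
Al2O3 (M=101.961): mol = 0.30561; Al = 0.61122, O = 0.91683.
SiO2 (M=60.083): mol = 0.85166; Si = 0.85166, O = 1.70332.
ΣO = 2.92658; factor = 8/ΣO = 2.73357.
Al apfu = 0.61122 × 2.73357 = 1.671.

1.671 Al apfu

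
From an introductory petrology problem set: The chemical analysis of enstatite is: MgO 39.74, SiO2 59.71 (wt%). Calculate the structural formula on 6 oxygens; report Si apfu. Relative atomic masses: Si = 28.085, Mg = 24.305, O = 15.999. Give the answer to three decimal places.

2.005 Si apfu

MgO (M=40.304): mol = 0.98601; Mg = 0.98601, O = 0.98601.
SiO2 (M=60.083): mol = 0.99379; Si = 0.99379, O = 1.98758.
ΣO = 2.97359; factor = 6/ΣO = 2.01776.
Si apfu = 0.99379 × 2.01776 = 2.005.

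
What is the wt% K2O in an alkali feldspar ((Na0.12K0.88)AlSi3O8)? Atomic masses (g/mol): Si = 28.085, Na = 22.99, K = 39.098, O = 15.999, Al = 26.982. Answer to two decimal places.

Formula mass = 276.394 g/mol.
0.88 K → 0.4400 mol K2O per formula unit; M(K2O) = 94.195, so K2O mass = 41.446 g.
41.446/276.394 × 100 = 15.00 wt%.

15.00 wt%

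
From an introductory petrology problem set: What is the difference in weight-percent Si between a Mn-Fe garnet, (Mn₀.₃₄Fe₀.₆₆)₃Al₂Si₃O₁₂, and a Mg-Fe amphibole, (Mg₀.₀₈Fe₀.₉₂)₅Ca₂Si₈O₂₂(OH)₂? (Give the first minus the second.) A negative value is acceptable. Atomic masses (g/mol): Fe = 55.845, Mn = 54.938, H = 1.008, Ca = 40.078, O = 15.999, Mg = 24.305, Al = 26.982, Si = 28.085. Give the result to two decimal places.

-6.51 percentage points

Si in (Mn₀.₃₄Fe₀.₆₆)₃Al₂Si₃O₁₂: molar mass 496.817 g/mol; 3×28.085 = 84.255 g → 16.96 wt%.
Si in (Mg₀.₀₈Fe₀.₉₂)₅Ca₂Si₈O₂₂(OH)₂: molar mass 957.437 g/mol; 8×28.085 = 224.680 g → 23.47 wt%.
Difference = 16.96 − 23.47 = -6.51 percentage points.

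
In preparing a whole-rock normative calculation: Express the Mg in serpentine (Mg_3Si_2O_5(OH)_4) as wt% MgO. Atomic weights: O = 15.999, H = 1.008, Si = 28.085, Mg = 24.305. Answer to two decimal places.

43.63 wt%

Molar mass of Mg_3Si_2O_5(OH)_4 = 3*24.305 + 2*28.085 + 9*15.999 + 4*1.008 = 277.108 g/mol.
Each formula unit contains 3 Mg, equivalent to 3/1 = 3.0000 mol MgO.
M(MgO) = 1×24.305 + 1×15.999 = 40.304 g/mol.
Mass of MgO per formula unit = 3.0000 × 40.304 = 120.912 g.
MgO wt% = 120.912 / 277.108 × 100 = 43.63%.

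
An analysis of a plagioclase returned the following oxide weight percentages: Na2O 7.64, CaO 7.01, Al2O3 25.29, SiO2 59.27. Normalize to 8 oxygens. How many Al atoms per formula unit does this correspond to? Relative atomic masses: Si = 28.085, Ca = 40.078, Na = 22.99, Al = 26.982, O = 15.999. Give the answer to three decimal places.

Na2O (M=61.979): mol = 0.12327; Na = 0.24654, O = 0.12327.
CaO (M=56.077): mol = 0.12501; Ca = 0.12501, O = 0.12501.
Al2O3 (M=101.961): mol = 0.24804; Al = 0.49608, O = 0.74412.
SiO2 (M=60.083): mol = 0.98647; Si = 0.98647, O = 1.97294.
ΣO = 2.96534; factor = 8/ΣO = 2.69784.
Al apfu = 0.49608 × 2.69784 = 1.338.

1.338 Al apfu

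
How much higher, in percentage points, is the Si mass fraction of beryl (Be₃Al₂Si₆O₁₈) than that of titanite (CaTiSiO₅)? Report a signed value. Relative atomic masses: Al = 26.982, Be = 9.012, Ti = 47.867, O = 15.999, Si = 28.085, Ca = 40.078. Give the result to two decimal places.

First mineral: 168.510 g Si in 537.492 g formula = 31.35 wt% Si.
Second mineral: 28.085 g Si in 196.025 g formula = 14.33 wt% Si.
31.35% − 14.33% gives a difference of 17.02 percentage points.

17.02 percentage points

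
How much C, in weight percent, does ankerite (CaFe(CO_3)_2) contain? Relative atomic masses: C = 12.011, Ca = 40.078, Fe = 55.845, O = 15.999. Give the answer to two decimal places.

M(CaFe(CO_3)_2) = 215.939 g/mol.
C contributes 2 × 12.011 = 24.022 g per mole.
24.022/215.939 = 0.1112 → 11.12%.

11.12 weight percent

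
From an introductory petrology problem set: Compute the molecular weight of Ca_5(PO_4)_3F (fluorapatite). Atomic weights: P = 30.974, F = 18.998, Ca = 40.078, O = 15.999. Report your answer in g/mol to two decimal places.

M = 5*40.078 + 3*30.974 + 12*15.999 + 1*18.998

504.30 g/mol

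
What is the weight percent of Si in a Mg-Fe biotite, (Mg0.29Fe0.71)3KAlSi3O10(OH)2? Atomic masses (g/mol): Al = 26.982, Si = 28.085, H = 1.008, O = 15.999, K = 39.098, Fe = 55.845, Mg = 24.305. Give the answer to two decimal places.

M((Mg0.29Fe0.71)3KAlSi3O10(OH)2) = 484.434 g/mol.
Si contributes 3 × 28.085 = 84.255 g per mole.
84.255/484.434 = 0.1739 → 17.39%.

17.39 wt%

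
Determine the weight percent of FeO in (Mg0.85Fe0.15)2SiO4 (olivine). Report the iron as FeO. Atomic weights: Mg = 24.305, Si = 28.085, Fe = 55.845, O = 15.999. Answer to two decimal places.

14.35 wt%

M((Mg0.85Fe0.15)2SiO4) = 150.153 g/mol; M(FeO) = 71.844 g/mol.
Moles FeO per formula unit = 0.30 Fe ÷ 1 = 0.3000.
FeO fraction = (0.3000 × 71.844) / 150.153 = 21.553/150.153 = 0.1435.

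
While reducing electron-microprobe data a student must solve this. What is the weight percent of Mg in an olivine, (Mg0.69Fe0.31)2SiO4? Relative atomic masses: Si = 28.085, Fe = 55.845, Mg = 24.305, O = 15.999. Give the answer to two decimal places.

Molar mass of (Mg0.69Fe0.31)2SiO4: 1.38×24.305 + 0.62×55.845 + 1×28.085 + 4×15.999 = 160.246 g/mol.
Mass of Mg per formula unit: 1.38 × 24.305 = 33.541 g.
Weight fraction Mg = 33.541 / 160.246 = 0.2093.

20.93 mass %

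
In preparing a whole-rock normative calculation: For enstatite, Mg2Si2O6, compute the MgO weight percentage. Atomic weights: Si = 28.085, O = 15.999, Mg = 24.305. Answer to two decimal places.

Molar mass of Mg2Si2O6 = 2*24.305 + 2*28.085 + 6*15.999 = 200.774 g/mol.
Each formula unit contains 2 Mg, equivalent to 2/1 = 2.0000 mol MgO.
M(MgO) = 1×24.305 + 1×15.999 = 40.304 g/mol.
Mass of MgO per formula unit = 2.0000 × 40.304 = 80.608 g.
MgO wt% = 80.608 / 200.774 × 100 = 40.15%.

40.15 wt%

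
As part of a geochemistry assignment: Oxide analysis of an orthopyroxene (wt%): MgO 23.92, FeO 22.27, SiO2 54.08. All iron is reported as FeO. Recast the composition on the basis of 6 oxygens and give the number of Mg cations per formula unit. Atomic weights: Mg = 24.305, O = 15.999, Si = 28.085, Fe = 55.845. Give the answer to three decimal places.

1.317 Mg apfu

MgO: 23.92/40.304 = 0.59349 mol → 0.59349 mol Mg, 0.59349 mol O.
FeO: 22.27/71.844 = 0.30998 mol → 0.30998 mol Fe, 0.30998 mol O.
SiO2: 54.08/60.083 = 0.90009 mol → 0.90009 mol Si, 1.80018 mol O.
Total oxygen = 2.70365 mol. Normalization factor = 6/2.70365 = 2.21922.
Mg per 6 O = 0.59349 × 2.21922 = 1.317.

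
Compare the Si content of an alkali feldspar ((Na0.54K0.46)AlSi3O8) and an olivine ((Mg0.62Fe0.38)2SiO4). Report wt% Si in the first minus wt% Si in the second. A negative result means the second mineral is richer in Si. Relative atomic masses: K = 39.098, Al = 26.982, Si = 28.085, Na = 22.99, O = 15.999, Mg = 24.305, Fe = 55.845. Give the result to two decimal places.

14.19 percentage points

Si in (Na0.54K0.46)AlSi3O8: molar mass 269.629 g/mol; 3×28.085 = 84.255 g → 31.25 wt%.
Si in (Mg0.62Fe0.38)2SiO4: molar mass 164.661 g/mol; 1×28.085 = 28.085 g → 17.06 wt%.
Difference = 31.25 − 17.06 = 14.19 percentage points.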